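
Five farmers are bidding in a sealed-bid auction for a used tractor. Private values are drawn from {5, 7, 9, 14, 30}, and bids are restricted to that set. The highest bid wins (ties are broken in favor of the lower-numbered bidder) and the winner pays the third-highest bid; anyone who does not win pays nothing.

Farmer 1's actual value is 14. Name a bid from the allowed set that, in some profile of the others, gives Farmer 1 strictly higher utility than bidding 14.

Suppose Farmer 2 bids 5, Farmer 3 bids 5, Farmer 4 bids 5 and Farmer 5 bids 30.
Bid 14: loses, pays 0, utility 0.
Bid 30: wins, pays 5, utility 14 - 5 = 9.
So bidding 30 beats truth here (9 > 0).

30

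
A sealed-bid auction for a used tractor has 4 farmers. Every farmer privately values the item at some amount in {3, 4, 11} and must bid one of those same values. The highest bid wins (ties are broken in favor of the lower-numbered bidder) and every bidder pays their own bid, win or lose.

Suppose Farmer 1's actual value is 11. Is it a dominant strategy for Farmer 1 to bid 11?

Consider the case where Farmer 2 bids 3, Farmer 3 bids 3 and Farmer 4 bids 3.
Truthful bid 11: wins, pays 11, utility 11 - 11 = 0.
Bid 3 instead: wins, pays 3, utility 11 - 3 = 8.
Since 8 > 0, bidding 3 is strictly better here, so truthful bidding is not dominant.

No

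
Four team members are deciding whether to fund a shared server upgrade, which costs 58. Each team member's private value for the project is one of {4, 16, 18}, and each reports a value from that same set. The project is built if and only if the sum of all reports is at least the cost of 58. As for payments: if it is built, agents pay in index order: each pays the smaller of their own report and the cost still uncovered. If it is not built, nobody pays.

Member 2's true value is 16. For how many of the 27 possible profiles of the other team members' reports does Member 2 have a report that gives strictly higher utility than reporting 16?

Others report (18, 18, 18): truth gives 0; report 4 gives 12 > 0. Violating.
Others report (4, 4, 4): truth gives 0; no alternative beats it.
Others report (4, 4, 16): truth gives 0; no alternative beats it.
(Checking all 27 profiles: 1 has a profitable deviation, 26 do not.)

1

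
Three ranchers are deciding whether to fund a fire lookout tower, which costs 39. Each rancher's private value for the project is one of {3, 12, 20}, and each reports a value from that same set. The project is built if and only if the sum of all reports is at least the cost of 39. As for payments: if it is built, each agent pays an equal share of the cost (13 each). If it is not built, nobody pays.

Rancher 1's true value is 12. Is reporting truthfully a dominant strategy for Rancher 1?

No

Consider the case where Rancher 2 reports 12 and Rancher 3 reports 20.
Truthful report 12: project built, pays 13, utility 12 - 13 = -1.
Report 3 instead: project not built, utility 0.
Since 0 > -1, reporting 3 is strictly better here, so truthful reporting is not dominant.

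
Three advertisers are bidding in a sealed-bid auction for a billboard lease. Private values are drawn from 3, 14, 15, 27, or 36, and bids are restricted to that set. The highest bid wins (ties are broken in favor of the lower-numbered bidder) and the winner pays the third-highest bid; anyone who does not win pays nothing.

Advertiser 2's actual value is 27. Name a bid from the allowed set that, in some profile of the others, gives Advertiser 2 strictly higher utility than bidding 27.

36

Suppose Advertiser 1 bids 3 and Advertiser 3 bids 36.
Bid 27: loses, pays 0, utility 0.
Bid 36: wins, pays 3, utility 27 - 3 = 24.
So bidding 36 beats truth here (24 > 0).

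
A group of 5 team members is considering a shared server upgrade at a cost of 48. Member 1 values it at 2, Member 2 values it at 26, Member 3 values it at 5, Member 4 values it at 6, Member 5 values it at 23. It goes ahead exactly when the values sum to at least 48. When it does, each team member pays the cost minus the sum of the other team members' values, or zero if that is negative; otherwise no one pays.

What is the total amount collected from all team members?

21

Total value 62 ≥ cost 48, so it is built.
Member 1: others sum to 60; max(0, 48 - 60) = 0.
Member 2: others sum to 36; max(0, 48 - 36) = 12.
Member 3: others sum to 57; max(0, 48 - 57) = 0.
Member 4: others sum to 56; max(0, 48 - 56) = 0.
Member 5: others sum to 39; max(0, 48 - 39) = 9.
Total collected = 0 + 12 + 0 + 0 + 9 = 21.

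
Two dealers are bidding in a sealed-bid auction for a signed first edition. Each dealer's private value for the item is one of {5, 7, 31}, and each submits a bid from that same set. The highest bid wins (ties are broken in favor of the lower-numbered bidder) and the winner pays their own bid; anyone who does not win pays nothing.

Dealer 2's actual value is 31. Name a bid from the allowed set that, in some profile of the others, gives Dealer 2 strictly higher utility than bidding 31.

Suppose Dealer 1 bids 5.
Bid 31: wins, pays 31, utility 31 - 31 = 0.
Bid 7: wins, pays 7, utility 31 - 7 = 24.
So bidding 7 beats truth here (24 > 0).

7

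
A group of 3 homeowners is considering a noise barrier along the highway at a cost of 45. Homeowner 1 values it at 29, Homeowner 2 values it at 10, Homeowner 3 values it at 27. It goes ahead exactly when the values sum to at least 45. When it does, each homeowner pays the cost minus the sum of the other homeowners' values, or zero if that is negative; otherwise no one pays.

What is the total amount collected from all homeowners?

14

Total value 66 ≥ cost 45, so it is built.
Homeowner 1: others sum to 37; max(0, 45 - 37) = 8.
Homeowner 2: others sum to 56; max(0, 45 - 56) = 0.
Homeowner 3: others sum to 39; max(0, 45 - 39) = 6.
Total collected = 8 + 0 + 6 = 14.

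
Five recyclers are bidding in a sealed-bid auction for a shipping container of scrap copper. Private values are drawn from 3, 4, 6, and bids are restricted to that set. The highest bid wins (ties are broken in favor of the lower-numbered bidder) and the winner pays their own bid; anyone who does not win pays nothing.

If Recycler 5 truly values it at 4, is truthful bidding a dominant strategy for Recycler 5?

Check each profile of the others' bids and compare truth against every alternative bid.
Others bid (3, 3, 3, 3): truth gives 0, best alternative gives 0.
Others bid (3, 3, 3, 4): truth gives 0, best alternative gives 0.
Others bid (3, 3, 3, 6): truth gives 0, best alternative gives 0.
Others bid (3, 3, 4, 3): truth gives 0, best alternative gives 0.
Others bid (3, 3, 4, 4): truth gives 0, best alternative gives 0.
Others bid (3, 3, 4, 6): truth gives 0, best alternative gives 0.
(Remaining 75 profiles checked similarly; truth is weakly best in each.)
In every case the truthful bid is at least as good as any alternative, so it is a dominant strategy.

Yes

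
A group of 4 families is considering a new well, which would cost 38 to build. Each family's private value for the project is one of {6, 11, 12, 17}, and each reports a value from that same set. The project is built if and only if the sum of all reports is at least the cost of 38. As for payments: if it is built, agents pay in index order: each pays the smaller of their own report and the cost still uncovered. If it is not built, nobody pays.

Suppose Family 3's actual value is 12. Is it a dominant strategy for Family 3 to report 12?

Consider the case where Family 1 reports 6, Family 2 reports 6 and Family 4 reports 17.
Truthful report 12: project built, pays 12, utility 12 - 12 = 0.
Report 11 instead: project built, pays 11, utility 12 - 11 = 1.
Since 1 > 0, reporting 11 is strictly better here, so truthful reporting is not dominant.

No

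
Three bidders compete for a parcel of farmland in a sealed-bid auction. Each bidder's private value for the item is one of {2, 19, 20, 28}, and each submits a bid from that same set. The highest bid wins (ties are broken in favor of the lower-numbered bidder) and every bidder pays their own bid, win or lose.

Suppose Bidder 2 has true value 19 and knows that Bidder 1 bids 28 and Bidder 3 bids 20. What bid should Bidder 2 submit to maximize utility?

2

Bid 2: loses but pays 2, utility -2.
Bid 19: loses but pays 19, utility -19.
Bid 20: loses but pays 20, utility -20.
Bid 28: loses but pays 28, utility -28.
The best choice is 2 with utility -2.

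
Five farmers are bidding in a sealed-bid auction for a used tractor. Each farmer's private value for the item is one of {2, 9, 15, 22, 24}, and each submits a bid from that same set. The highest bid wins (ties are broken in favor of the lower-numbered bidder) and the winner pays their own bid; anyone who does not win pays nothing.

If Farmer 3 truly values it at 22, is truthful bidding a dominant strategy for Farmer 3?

No

Consider the case where Farmer 1 bids 2, Farmer 2 bids 2, Farmer 4 bids 2 and Farmer 5 bids 2.
Truthful bid 22: wins, pays 22, utility 22 - 22 = 0.
Bid 9 instead: wins, pays 9, utility 22 - 9 = 13.
Since 13 > 0, bidding 9 is strictly better here, so truthful bidding is not dominant.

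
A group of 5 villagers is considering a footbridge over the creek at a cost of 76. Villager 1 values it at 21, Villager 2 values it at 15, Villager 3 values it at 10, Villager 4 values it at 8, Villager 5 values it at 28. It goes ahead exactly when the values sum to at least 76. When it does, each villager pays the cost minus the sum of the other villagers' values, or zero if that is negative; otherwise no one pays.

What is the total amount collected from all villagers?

52

Total value 82 ≥ cost 76, so it is built.
Villager 1: others sum to 61; max(0, 76 - 61) = 15.
Villager 2: others sum to 67; max(0, 76 - 67) = 9.
Villager 3: others sum to 72; max(0, 76 - 72) = 4.
Villager 4: others sum to 74; max(0, 76 - 74) = 2.
Villager 5: others sum to 54; max(0, 76 - 54) = 22.
Total collected = 15 + 9 + 4 + 2 + 22 = 52.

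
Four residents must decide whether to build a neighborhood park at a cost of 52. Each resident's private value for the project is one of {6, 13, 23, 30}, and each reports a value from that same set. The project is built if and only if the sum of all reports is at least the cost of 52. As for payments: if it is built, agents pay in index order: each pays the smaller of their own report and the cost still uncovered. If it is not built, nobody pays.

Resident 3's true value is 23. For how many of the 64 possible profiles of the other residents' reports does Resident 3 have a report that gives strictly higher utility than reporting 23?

38

Others report (6, 6, 30): truth gives 0; report 13 gives 10 > 0. Violating.
Others report (6, 13, 23): truth gives 0; report 13 gives 10 > 0. Violating.
Others report (6, 13, 30): truth gives 0; report 6 gives 17 > 0. Violating.
Others report (6, 23, 13): truth gives 0; report 13 gives 10 > 0. Violating.
Others report (6, 6, 6): truth gives 0; no alternative beats it.
Others report (6, 6, 13): truth gives 0; no alternative beats it.
(Checking all 64 profiles: 38 have a profitable deviation, 26 do not.)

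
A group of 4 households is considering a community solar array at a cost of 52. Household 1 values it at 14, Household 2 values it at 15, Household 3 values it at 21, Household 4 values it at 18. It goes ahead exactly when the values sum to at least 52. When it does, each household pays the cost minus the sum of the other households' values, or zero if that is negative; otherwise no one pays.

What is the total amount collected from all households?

Total value 68 ≥ cost 52, so it is built.
Household 1: others sum to 54; max(0, 52 - 54) = 0.
Household 2: others sum to 53; max(0, 52 - 53) = 0.
Household 3: others sum to 47; max(0, 52 - 47) = 5.
Household 4: others sum to 50; max(0, 52 - 50) = 2.
Total collected = 0 + 0 + 5 + 2 = 7.

7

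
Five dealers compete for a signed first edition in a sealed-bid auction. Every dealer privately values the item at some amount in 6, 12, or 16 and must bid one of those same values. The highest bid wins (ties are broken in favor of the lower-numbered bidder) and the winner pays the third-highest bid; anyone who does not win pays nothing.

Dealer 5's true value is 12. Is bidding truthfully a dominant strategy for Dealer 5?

No

Consider the case where Dealer 1 bids 6, Dealer 2 bids 6, Dealer 3 bids 6 and Dealer 4 bids 12.
Truthful bid 12: loses, pays 0, utility 0.
Bid 16 instead: wins, pays 6, utility 12 - 6 = 6.
Since 6 > 0, bidding 16 is strictly better here, so truthful bidding is not dominant.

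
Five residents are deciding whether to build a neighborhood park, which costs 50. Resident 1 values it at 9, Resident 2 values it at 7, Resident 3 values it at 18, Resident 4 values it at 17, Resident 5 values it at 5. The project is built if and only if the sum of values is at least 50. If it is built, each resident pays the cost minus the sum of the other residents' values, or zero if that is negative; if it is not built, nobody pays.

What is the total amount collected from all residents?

27

Total value 56 ≥ cost 50, so it is built.
Resident 1: others sum to 47; max(0, 50 - 47) = 3.
Resident 2: others sum to 49; max(0, 50 - 49) = 1.
Resident 3: others sum to 38; max(0, 50 - 38) = 12.
Resident 4: others sum to 39; max(0, 50 - 39) = 11.
Resident 5: others sum to 51; max(0, 50 - 51) = 0.
Total collected = 3 + 1 + 12 + 11 + 0 = 27.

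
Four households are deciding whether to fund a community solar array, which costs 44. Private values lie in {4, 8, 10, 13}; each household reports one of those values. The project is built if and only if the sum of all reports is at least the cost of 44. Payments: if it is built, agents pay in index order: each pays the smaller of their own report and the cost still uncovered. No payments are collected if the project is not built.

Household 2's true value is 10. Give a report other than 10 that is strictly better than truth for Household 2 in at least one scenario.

Suppose Household 1 reports 10, Household 3 reports 13 and Household 4 reports 13.
Report 10: project built, pays 10, utility 10 - 10 = 0.
Report 8: project built, pays 8, utility 10 - 8 = 2.
So reporting 8 beats truth here (2 > 0).

8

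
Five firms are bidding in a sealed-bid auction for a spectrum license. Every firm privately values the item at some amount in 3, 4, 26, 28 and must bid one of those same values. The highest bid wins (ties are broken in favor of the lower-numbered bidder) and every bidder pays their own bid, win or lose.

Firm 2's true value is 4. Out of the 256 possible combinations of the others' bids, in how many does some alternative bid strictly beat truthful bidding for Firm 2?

248

Others bid (3, 3, 3, 26): truth gives -4; bid 3 gives -3 > -4. Violating.
Others bid (3, 3, 3, 28): truth gives -4; bid 3 gives -3 > -4. Violating.
Others bid (3, 3, 4, 26): truth gives -4; bid 3 gives -3 > -4. Violating.
Others bid (3, 3, 4, 28): truth gives -4; bid 3 gives -3 > -4. Violating.
Others bid (3, 3, 3, 3): truth gives 0; no alternative beats it.
Others bid (3, 3, 3, 4): truth gives 0; no alternative beats it.
(Checking all 256 profiles: 248 have a profitable deviation, 8 do not.)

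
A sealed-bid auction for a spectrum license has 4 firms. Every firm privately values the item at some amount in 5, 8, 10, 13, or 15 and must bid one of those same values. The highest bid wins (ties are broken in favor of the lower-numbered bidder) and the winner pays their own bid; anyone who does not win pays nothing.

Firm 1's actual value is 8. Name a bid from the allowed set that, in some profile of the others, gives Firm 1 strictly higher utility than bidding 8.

Suppose Firm 2 bids 5, Firm 3 bids 5 and Firm 4 bids 5.
Bid 8: wins, pays 8, utility 8 - 8 = 0.
Bid 5: wins, pays 5, utility 8 - 5 = 3.
So bidding 5 beats truth here (3 > 0).

5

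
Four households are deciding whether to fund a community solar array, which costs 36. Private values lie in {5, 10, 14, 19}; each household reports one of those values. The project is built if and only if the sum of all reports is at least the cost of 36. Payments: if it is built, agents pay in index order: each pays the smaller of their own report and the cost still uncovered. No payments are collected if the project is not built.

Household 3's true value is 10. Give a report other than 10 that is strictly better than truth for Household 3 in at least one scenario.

5

Suppose Household 1 reports 5, Household 2 reports 10 and Household 4 reports 19.
Report 10: project built, pays 10, utility 10 - 10 = 0.
Report 5: project built, pays 5, utility 10 - 5 = 5.
So reporting 5 beats truth here (5 > 0).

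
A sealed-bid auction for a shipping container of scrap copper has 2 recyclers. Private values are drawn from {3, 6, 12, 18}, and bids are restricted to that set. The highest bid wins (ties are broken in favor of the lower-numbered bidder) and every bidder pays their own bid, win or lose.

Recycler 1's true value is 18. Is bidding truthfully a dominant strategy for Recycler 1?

No

Consider the case where Recycler 2 bids 3.
Truthful bid 18: wins, pays 18, utility 18 - 18 = 0.
Bid 3 instead: wins, pays 3, utility 18 - 3 = 15.
Since 15 > 0, bidding 3 is strictly better here, so truthful bidding is not dominant.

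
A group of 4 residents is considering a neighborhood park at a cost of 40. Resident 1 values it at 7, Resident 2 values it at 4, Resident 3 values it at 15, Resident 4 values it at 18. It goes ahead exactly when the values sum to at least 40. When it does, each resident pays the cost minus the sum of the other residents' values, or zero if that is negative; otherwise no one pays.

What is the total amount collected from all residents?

Total value 44 ≥ cost 40, so it is built.
Resident 1: others sum to 37; max(0, 40 - 37) = 3.
Resident 2: others sum to 40; max(0, 40 - 40) = 0.
Resident 3: others sum to 29; max(0, 40 - 29) = 11.
Resident 4: others sum to 26; max(0, 40 - 26) = 14.
Total collected = 3 + 0 + 11 + 14 = 28.

28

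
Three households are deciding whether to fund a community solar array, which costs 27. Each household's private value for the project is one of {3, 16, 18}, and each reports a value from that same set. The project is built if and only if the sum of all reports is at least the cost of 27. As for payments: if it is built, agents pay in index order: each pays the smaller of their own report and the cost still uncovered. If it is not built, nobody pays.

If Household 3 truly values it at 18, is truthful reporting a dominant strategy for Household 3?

Check each profile of the others' reports and compare truth against every alternative report.
Others report (16, 16): truth gives 18, best alternative gives 18.
Others report (16, 18): truth gives 18, best alternative gives 18.
Others report (18, 16): truth gives 18, best alternative gives 18.
Others report (18, 18): truth gives 18, best alternative gives 18.
Others report (3, 18): truth gives 12, best alternative gives 12.
Others report (18, 3): truth gives 12, best alternative gives 12.
(Remaining 3 profiles checked similarly; truth is weakly best in each.)
In every case the truthful report is at least as good as any alternative, so it is a dominant strategy.

Yes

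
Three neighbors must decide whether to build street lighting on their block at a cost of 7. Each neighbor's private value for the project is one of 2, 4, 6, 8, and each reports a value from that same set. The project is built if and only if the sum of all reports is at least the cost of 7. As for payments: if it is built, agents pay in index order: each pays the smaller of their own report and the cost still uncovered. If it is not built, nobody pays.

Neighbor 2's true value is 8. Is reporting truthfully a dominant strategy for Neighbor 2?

No

Consider the case where Neighbor 1 reports 2 and Neighbor 3 reports 2.
Truthful report 8: project built, pays 5, utility 8 - 5 = 3.
Report 4 instead: project built, pays 4, utility 8 - 4 = 4.
Since 4 > 3, reporting 4 is strictly better here, so truthful reporting is not dominant.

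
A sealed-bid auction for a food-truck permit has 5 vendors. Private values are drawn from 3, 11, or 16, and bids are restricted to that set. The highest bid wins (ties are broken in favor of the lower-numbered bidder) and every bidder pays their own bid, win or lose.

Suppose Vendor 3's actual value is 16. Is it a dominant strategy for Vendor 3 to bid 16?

Consider the case where Vendor 1 bids 3, Vendor 2 bids 3, Vendor 4 bids 3 and Vendor 5 bids 3.
Truthful bid 16: wins, pays 16, utility 16 - 16 = 0.
Bid 11 instead: wins, pays 11, utility 16 - 11 = 5.
Since 5 > 0, bidding 11 is strictly better here, so truthful bidding is not dominant.

No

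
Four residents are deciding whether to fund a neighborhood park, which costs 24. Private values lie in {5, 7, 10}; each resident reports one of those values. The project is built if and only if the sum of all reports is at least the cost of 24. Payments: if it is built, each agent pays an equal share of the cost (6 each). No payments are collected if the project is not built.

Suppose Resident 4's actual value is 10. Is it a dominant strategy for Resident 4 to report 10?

Check each profile of the others' reports and compare truth against every alternative report.
Others report (5, 5, 5): truth gives 4, best alternative gives 0.
Others report (5, 5, 7): truth gives 4, best alternative gives 4.
Others report (5, 5, 10): truth gives 4, best alternative gives 4.
Others report (5, 7, 5): truth gives 4, best alternative gives 4.
Others report (5, 7, 7): truth gives 4, best alternative gives 4.
Others report (5, 7, 10): truth gives 4, best alternative gives 4.
(Remaining 21 profiles checked similarly; truth is weakly best in each.)
In every case the truthful report is at least as good as any alternative, so it is a dominant strategy.

Yes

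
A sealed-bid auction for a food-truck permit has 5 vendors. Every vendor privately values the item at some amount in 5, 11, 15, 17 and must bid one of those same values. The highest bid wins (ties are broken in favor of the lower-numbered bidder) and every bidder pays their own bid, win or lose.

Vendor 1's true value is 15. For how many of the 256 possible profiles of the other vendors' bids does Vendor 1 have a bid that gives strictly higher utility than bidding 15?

Others bid (5, 5, 5, 5): truth gives 0; bid 5 gives 10 > 0. Violating.
Others bid (5, 5, 5, 11): truth gives 0; bid 11 gives 4 > 0. Violating.
Others bid (5, 5, 5, 17): truth gives -15; bid 17 gives -2 > -15. Violating.
Others bid (5, 5, 11, 5): truth gives 0; bid 11 gives 4 > 0. Violating.
Others bid (5, 5, 5, 15): truth gives 0; no alternative beats it.
Others bid (5, 5, 11, 15): truth gives 0; no alternative beats it.
(Checking all 256 profiles: 191 have a profitable deviation, 65 do not.)

191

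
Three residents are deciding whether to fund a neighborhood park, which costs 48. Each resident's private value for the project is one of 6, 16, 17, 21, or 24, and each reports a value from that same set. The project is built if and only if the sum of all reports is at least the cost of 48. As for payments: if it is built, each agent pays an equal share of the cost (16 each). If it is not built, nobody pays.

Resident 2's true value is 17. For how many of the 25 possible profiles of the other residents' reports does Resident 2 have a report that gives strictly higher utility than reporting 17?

4

Others report (6, 21): truth gives 0; report 21 gives 1 > 0. Violating.
Others report (6, 24): truth gives 0; report 21 gives 1 > 0. Violating.
Others report (21, 6): truth gives 0; report 21 gives 1 > 0. Violating.
Others report (24, 6): truth gives 0; report 21 gives 1 > 0. Violating.
Others report (6, 6): truth gives 0; no alternative beats it.
Others report (6, 16): truth gives 0; no alternative beats it.
(Checking all 25 profiles: 4 have a profitable deviation, 21 do not.)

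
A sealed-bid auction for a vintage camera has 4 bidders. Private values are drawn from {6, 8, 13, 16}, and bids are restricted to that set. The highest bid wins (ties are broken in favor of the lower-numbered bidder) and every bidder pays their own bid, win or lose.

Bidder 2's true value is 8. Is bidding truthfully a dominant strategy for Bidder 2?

Consider the case where Bidder 1 bids 6, Bidder 3 bids 6 and Bidder 4 bids 13.
Truthful bid 8: loses but pays 8, utility -8.
Bid 6 instead: loses but pays 6, utility -6.
Since -6 > -8, bidding 6 is strictly better here, so truthful bidding is not dominant.

No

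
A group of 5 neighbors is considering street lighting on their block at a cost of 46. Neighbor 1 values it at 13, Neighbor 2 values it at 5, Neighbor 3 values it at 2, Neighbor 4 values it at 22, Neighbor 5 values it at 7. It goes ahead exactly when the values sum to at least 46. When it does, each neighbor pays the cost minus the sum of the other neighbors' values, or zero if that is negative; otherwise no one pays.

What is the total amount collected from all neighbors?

35

Total value 49 ≥ cost 46, so it is built.
Neighbor 1: others sum to 36; max(0, 46 - 36) = 10.
Neighbor 2: others sum to 44; max(0, 46 - 44) = 2.
Neighbor 3: others sum to 47; max(0, 46 - 47) = 0.
Neighbor 4: others sum to 27; max(0, 46 - 27) = 19.
Neighbor 5: others sum to 42; max(0, 46 - 42) = 4.
Total collected = 10 + 2 + 0 + 19 + 4 = 35.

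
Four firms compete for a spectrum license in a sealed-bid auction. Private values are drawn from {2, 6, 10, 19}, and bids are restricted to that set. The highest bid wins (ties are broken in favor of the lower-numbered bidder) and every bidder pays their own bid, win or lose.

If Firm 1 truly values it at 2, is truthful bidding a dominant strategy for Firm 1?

Yes

Check each profile of the others' bids and compare truth against every alternative bid.
Others bid (2, 2, 2): truth gives 0, best alternative gives -4.
Others bid (2, 2, 10): truth gives -2, best alternative gives -6.
Others bid (2, 2, 19): truth gives -2, best alternative gives -6.
Others bid (2, 6, 10): truth gives -2, best alternative gives -6.
Others bid (2, 6, 19): truth gives -2, best alternative gives -6.
Others bid (2, 10, 2): truth gives -2, best alternative gives -6.
(Remaining 58 profiles checked similarly; truth is weakly best in each.)
In every case the truthful bid is at least as good as any alternative, so it is a dominant strategy.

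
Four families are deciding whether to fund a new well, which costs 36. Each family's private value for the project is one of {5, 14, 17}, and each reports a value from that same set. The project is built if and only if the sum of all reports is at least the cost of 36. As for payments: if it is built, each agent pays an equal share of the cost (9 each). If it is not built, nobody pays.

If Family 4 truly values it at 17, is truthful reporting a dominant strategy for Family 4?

Check each profile of the others' reports and compare truth against every alternative report.
Others report (5, 5, 14): truth gives 8, best alternative gives 8.
Others report (5, 5, 17): truth gives 8, best alternative gives 8.
Others report (5, 14, 5): truth gives 8, best alternative gives 8.
Others report (5, 14, 14): truth gives 8, best alternative gives 8.
Others report (5, 14, 17): truth gives 8, best alternative gives 8.
Others report (5, 17, 5): truth gives 8, best alternative gives 8.
(Remaining 21 profiles checked similarly; truth is weakly best in each.)
In every case the truthful report is at least as good as any alternative, so it is a dominant strategy.

Yes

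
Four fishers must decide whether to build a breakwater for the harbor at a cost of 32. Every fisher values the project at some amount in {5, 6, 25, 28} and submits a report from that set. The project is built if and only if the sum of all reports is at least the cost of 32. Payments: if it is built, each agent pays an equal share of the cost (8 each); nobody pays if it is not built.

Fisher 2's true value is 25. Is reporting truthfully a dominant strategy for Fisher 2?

Yes

Check each profile of the others' reports and compare truth against every alternative report.
Others report (5, 5, 5): truth gives 17, best alternative gives 17.
Others report (5, 5, 6): truth gives 17, best alternative gives 17.
Others report (5, 5, 25): truth gives 17, best alternative gives 17.
Others report (5, 5, 28): truth gives 17, best alternative gives 17.
Others report (5, 6, 5): truth gives 17, best alternative gives 17.
Others report (5, 6, 6): truth gives 17, best alternative gives 17.
(Remaining 58 profiles checked similarly; truth is weakly best in each.)
In every case the truthful report is at least as good as any alternative, so it is a dominant strategy.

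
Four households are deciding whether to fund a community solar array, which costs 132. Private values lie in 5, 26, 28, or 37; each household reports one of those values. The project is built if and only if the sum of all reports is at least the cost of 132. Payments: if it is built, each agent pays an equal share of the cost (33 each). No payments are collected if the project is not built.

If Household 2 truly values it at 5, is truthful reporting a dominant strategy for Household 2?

Check each profile of the others' reports and compare truth against every alternative report.
Others report (37, 37, 37): truth gives 0, best alternative gives -28.
Others report (5, 5, 5): truth gives 0, best alternative gives 0.
Others report (5, 5, 26): truth gives 0, best alternative gives 0.
Others report (5, 5, 28): truth gives 0, best alternative gives 0.
Others report (5, 5, 37): truth gives 0, best alternative gives 0.
Others report (5, 26, 5): truth gives 0, best alternative gives 0.
(Remaining 58 profiles checked similarly; truth is weakly best in each.)
In every case the truthful report is at least as good as any alternative, so it is a dominant strategy.

Yes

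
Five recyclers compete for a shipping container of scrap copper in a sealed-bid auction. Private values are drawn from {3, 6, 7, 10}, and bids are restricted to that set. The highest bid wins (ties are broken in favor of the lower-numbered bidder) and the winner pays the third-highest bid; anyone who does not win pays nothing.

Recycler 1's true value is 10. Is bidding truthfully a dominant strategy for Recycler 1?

Check each profile of the others' bids and compare truth against every alternative bid.
Others bid (3, 3, 3, 10): truth gives 7, best alternative gives 0.
Others bid (3, 3, 10, 3): truth gives 7, best alternative gives 0.
Others bid (3, 10, 3, 3): truth gives 7, best alternative gives 0.
Others bid (10, 3, 3, 3): truth gives 7, best alternative gives 0.
Others bid (3, 3, 6, 10): truth gives 4, best alternative gives 0.
Others bid (3, 3, 10, 6): truth gives 4, best alternative gives 0.
(Remaining 250 profiles checked similarly; truth is weakly best in each.)
In every case the truthful bid is at least as good as any alternative, so it is a dominant strategy.

Yes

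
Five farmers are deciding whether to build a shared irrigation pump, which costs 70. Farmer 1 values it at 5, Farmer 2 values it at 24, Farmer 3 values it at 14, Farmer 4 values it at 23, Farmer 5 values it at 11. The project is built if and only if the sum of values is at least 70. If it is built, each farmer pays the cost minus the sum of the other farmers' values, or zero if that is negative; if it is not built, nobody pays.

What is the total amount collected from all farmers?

44

Total value 77 ≥ cost 70, so it is built.
Farmer 1: others sum to 72; max(0, 70 - 72) = 0.
Farmer 2: others sum to 53; max(0, 70 - 53) = 17.
Farmer 3: others sum to 63; max(0, 70 - 63) = 7.
Farmer 4: others sum to 54; max(0, 70 - 54) = 16.
Farmer 5: others sum to 66; max(0, 70 - 66) = 4.
Total collected = 0 + 17 + 7 + 16 + 4 = 44.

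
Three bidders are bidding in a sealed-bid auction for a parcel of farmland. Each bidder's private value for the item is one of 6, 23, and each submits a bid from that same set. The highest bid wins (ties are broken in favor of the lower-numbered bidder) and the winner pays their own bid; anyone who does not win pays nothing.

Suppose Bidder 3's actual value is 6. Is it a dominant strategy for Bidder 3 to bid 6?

Yes

Check each profile of the others' bids and compare truth against every alternative bid.
Others bid (6, 6): truth gives 0, best alternative gives -17.
Others bid (6, 23): truth gives 0, best alternative gives 0.
Others bid (23, 6): truth gives 0, best alternative gives 0.
Others bid (23, 23): truth gives 0, best alternative gives 0.
In every case the truthful bid is at least as good as any alternative, so it is a dominant strategy.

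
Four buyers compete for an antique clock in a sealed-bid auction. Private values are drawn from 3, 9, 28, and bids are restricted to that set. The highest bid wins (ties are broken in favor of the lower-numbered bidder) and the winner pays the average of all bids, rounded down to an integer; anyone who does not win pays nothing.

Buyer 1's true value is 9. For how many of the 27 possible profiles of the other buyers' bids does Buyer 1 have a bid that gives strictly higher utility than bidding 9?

Others bid (3, 3, 3): truth gives 5; bid 3 gives 6 > 5. Violating.
Others bid (3, 3, 9): truth gives 3; no alternative beats it.
Others bid (3, 3, 28): truth gives 0; no alternative beats it.
(Checking all 27 profiles: 1 has a profitable deviation, 26 do not.)

1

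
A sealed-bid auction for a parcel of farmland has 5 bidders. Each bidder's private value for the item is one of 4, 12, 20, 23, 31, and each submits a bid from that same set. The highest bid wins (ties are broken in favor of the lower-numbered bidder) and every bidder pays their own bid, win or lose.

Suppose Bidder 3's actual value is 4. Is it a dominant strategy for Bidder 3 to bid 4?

Check each profile of the others' bids and compare truth against every alternative bid.
Others bid (4, 4, 4, 20): truth gives -4, best alternative gives -12.
Others bid (4, 4, 4, 23): truth gives -4, best alternative gives -12.
Others bid (4, 4, 4, 31): truth gives -4, best alternative gives -12.
Others bid (4, 4, 12, 20): truth gives -4, best alternative gives -12.
Others bid (4, 4, 12, 23): truth gives -4, best alternative gives -12.
Others bid (4, 4, 12, 31): truth gives -4, best alternative gives -12.
(Remaining 619 profiles checked similarly; truth is weakly best in each.)
In every case the truthful bid is at least as good as any alternative, so it is a dominant strategy.

Yes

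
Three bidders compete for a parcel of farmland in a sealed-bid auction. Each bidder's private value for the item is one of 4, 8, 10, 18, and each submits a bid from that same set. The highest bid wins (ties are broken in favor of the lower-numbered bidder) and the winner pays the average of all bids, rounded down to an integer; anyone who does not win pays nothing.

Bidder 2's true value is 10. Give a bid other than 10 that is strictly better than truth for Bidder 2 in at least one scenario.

Suppose Bidder 1 bids 4 and Bidder 3 bids 4.
Bid 10: wins, pays 6, utility 10 - 6 = 4.
Bid 8: wins, pays 5, utility 10 - 5 = 5.
So bidding 8 beats truth here (5 > 4).

8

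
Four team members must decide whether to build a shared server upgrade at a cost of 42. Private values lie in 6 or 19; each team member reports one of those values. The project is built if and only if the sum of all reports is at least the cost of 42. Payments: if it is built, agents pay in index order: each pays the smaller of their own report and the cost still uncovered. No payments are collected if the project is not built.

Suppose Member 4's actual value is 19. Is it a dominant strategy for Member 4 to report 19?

Yes

Check each profile of the others' reports and compare truth against every alternative report.
Others report (6, 6, 19): truth gives 8, best alternative gives 0.
Others report (6, 19, 6): truth gives 8, best alternative gives 0.
Others report (19, 6, 6): truth gives 8, best alternative gives 0.
Others report (6, 19, 19): truth gives 19, best alternative gives 19.
Others report (19, 6, 19): truth gives 19, best alternative gives 19.
Others report (19, 19, 6): truth gives 19, best alternative gives 19.
(Remaining 2 profiles checked similarly; truth is weakly best in each.)
In every case the truthful report is at least as good as any alternative, so it is a dominant strategy.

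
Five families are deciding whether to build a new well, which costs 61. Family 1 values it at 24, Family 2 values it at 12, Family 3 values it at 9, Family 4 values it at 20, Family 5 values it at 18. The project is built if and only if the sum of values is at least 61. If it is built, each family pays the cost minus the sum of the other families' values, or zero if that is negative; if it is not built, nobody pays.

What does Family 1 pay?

Total value 83 ≥ cost 61, so the project is built.
The other families' values sum to 59.
Cost minus that sum is 61 - 59 = 2.

2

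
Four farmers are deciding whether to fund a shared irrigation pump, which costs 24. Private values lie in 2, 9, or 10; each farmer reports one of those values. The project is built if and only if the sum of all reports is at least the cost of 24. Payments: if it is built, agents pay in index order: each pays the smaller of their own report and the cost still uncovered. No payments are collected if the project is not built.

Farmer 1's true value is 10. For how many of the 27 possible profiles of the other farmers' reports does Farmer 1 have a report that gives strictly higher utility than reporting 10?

Others report (2, 9, 9): truth gives 0; report 9 gives 1 > 0. Violating.
Others report (2, 9, 10): truth gives 0; report 9 gives 1 > 0. Violating.
Others report (2, 10, 9): truth gives 0; report 9 gives 1 > 0. Violating.
Others report (2, 10, 10): truth gives 0; report 2 gives 8 > 0. Violating.
Others report (2, 2, 2): truth gives 0; no alternative beats it.
Others report (2, 2, 9): truth gives 0; no alternative beats it.
(Checking all 27 profiles: 20 have a profitable deviation, 7 do not.)

20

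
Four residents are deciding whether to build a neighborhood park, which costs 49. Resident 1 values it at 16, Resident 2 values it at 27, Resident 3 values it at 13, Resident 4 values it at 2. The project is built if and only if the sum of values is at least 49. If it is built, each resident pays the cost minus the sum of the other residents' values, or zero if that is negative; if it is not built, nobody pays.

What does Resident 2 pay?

18

Total value 58 ≥ cost 49, so the project is built.
The other residents' values sum to 31.
Cost minus that sum is 49 - 31 = 18.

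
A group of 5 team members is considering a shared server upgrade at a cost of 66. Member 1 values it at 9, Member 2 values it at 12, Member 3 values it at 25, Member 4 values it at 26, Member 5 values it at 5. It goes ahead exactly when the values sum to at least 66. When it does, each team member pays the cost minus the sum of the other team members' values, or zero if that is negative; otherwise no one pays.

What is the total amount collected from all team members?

Total value 77 ≥ cost 66, so it is built.
Member 1: others sum to 68; max(0, 66 - 68) = 0.
Member 2: others sum to 65; max(0, 66 - 65) = 1.
Member 3: others sum to 52; max(0, 66 - 52) = 14.
Member 4: others sum to 51; max(0, 66 - 51) = 15.
Member 5: others sum to 72; max(0, 66 - 72) = 0.
Total collected = 0 + 1 + 14 + 15 + 0 = 30.

30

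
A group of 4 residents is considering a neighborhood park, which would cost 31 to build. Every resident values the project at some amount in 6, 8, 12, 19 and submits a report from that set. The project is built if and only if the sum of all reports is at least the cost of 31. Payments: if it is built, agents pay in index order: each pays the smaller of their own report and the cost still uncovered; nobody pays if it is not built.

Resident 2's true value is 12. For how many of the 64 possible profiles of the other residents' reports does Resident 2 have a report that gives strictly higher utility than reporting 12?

57

Others report (6, 6, 12): truth gives 0; report 8 gives 4 > 0. Violating.
Others report (6, 6, 19): truth gives 0; report 6 gives 6 > 0. Violating.
Others report (6, 8, 12): truth gives 0; report 6 gives 6 > 0. Violating.
Others report (6, 8, 19): truth gives 0; report 6 gives 6 > 0. Violating.
Others report (6, 6, 6): truth gives 0; no alternative beats it.
Others report (6, 6, 8): truth gives 0; no alternative beats it.
(Checking all 64 profiles: 57 have a profitable deviation, 7 do not.)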